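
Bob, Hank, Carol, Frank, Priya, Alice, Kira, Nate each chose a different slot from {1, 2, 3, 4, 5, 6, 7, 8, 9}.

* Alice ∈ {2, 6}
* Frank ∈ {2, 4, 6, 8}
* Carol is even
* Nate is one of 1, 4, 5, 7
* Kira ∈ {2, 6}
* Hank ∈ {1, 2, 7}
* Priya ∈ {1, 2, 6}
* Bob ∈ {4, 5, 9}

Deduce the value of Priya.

1

Among the 8 variables, 9 fits only Bob (and all 8 values in {1, 2, 4, 5, 6, 7, 8, 9} must be used), so Bob = 9.
Among the 7 still-open variables, 5 fits only Nate (and all 7 values in {1, 2, 4, 5, 6, 7, 8} must be used), so Nate = 5.
Among the 6 still-open variables, 7 fits only Hank (and all 6 values in {1, 2, 4, 6, 7, 8} must be used), so Hank = 7.
The 5 still-open variables together cover exactly {1, 2, 4, 6, 8} — 5 values for 5 variables — and 1 appears only in Priya's list, so Priya = 1.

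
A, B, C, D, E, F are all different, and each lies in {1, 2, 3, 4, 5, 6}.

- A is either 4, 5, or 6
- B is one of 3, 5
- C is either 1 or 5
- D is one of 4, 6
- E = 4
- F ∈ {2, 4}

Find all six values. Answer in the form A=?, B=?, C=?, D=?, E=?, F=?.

A=5, B=3, C=1, D=6, E=4, F=2

E's domain is down to {4}, so E = 4. Remove 4 from A, D, F.
F's domain is down to {2}, so F = 2.
D must be 6 (only option left). Eliminate 6 elsewhere: A.
A's domain is down to {5}, so A = 5. Strike 5 from B, C.
B has just one choice, so B = 3.
C must be 1 (only option left).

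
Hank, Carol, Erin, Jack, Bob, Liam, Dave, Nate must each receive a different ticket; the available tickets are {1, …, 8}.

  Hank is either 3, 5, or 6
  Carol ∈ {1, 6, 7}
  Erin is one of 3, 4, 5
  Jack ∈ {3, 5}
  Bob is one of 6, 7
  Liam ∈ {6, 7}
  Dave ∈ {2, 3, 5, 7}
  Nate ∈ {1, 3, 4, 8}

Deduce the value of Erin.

The 8 variables draw from only 8 values {1, 2, 3, 4, 5, 6, 7, 8}, so each is used; only Dave can be 2, hence Dave = 2.
The 7 still-open variables draw from only 7 values {1, 3, 4, 5, 6, 7, 8}, so each is used; only Nate can be 8, hence Nate = 8.
The 6 still-open variables together cover exactly {1, 3, 4, 5, 6, 7} — 6 values for 6 variables — and 1 appears only in Carol's list, so Carol = 1.
Among the 5 still-open variables, 4 fits only Erin (and all 5 values in {3, 4, 5, 6, 7} must be used), so Erin = 4.

4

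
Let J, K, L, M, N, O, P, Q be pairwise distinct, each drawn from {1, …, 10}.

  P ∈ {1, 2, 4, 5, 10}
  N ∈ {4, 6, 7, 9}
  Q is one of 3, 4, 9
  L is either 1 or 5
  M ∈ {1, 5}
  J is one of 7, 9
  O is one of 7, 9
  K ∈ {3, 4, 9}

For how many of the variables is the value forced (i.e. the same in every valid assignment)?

1

The 2 variables J and O are confined to {7, 9}, which locks those values in; drop them from K, N, Q.
The 2 variables K and Q are confined to {3, 4}, which locks those values in; drop them from N, P.
N's domain is down to {6}, so N = 6.
The 2 variables L and M are confined to {1, 5}, which locks those values in; drop them from P.
Determined: N=6. The other variables each still have more than one consistent value. That makes 1.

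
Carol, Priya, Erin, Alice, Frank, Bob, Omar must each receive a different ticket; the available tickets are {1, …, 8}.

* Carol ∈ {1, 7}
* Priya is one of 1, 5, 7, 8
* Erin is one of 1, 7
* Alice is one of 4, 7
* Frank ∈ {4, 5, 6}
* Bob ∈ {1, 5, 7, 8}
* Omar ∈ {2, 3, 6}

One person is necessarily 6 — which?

The 2 variables Carol and Erin are confined to {1, 7}, which locks those values in; drop them from Priya, Alice, Bob.
Alice has just one choice, so Alice = 4. Strike 4 from Frank.
The 2 variables Priya and Bob are confined to {5, 8}, which locks those values in; drop them from Frank.
So 6 goes to Frank.

Frank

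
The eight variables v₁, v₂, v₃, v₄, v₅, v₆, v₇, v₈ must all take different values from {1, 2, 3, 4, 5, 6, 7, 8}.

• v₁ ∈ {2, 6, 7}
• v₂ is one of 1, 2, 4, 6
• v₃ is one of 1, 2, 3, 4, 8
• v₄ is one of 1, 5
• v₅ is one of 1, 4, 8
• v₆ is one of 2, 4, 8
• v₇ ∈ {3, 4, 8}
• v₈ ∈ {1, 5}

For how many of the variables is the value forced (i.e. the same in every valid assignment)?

2

The 8 variables draw from only 8 values {1, 2, 3, 4, 5, 6, 7, 8}, so each is used; only v₁ can be 7, hence v₁ = 7.
Among the 7 still-open variables, 6 fits only v₂ (and all 7 values in {1, 2, 3, 4, 5, 6, 8} must be used), so v₂ = 6.
The 2 variables v₄ and v₈ are confined to {1, 5}, which locks those values in; drop them from v₃, v₅.
Determined: v₁=7, v₂=6. The other variables each still have more than one consistent value. That makes 2.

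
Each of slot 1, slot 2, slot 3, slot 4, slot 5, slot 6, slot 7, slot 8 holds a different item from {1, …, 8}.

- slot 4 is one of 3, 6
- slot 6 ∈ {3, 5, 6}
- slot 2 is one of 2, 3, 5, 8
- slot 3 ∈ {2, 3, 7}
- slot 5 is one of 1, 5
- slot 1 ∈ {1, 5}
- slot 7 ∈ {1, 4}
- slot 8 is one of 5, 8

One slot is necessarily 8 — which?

slot 8

Among the 8 variables, 4 fits only slot 7 (and all 8 values in {1, 2, 3, 4, 5, 6, 7, 8} must be used), so slot 7 = 4.
The 7 still-open variables draw from only 7 values {1, 2, 3, 5, 6, 7, 8}, so each is used; only slot 3 can be 7, hence slot 3 = 7.
The 6 still-open variables together cover exactly {1, 2, 3, 5, 6, 8} — 6 values for 6 variables — and 2 appears only in slot 2's list, so slot 2 = 2.
The 5 still-open variables together cover exactly {1, 3, 5, 6, 8} — 5 values for 5 variables — and 8 appears only in slot 8's list, so slot 8 = 8.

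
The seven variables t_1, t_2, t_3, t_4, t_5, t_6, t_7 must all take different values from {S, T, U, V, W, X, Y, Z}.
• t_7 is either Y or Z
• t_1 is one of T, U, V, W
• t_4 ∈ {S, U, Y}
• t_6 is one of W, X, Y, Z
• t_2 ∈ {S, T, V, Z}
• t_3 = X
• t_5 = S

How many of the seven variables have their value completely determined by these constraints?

t_3 has just one choice, so t_3 = X. So t_6 can't be X.
t_5 must be S (only option left). So t_2, t_4 can't be S.
Determined: t_3=X, t_5=S. The other variables each still have more than one consistent value. That makes 2.

2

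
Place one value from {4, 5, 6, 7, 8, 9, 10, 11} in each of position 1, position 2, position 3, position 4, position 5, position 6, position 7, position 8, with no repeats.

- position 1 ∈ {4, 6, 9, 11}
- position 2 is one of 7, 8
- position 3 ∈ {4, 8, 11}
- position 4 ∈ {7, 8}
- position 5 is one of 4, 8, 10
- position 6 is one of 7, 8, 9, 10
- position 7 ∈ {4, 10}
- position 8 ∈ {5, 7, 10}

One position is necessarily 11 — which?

Among the 8 variables, 5 fits only position 8 (and all 8 values in {4, 5, 6, 7, 8, 9, 10, 11} must be used), so position 8 = 5.
The 7 still-open variables together cover exactly {4, 6, 7, 8, 9, 10, 11} — 7 values for 7 variables — and 6 appears only in position 1's list, so position 1 = 6.
The 6 still-open variables draw from only 6 values {4, 7, 8, 9, 10, 11}, so each is used; only position 6 can be 9, hence position 6 = 9.
Among the 5 still-open variables, 11 fits only position 3 (and all 5 values in {4, 7, 8, 10, 11} must be used), so position 3 = 11.

position 3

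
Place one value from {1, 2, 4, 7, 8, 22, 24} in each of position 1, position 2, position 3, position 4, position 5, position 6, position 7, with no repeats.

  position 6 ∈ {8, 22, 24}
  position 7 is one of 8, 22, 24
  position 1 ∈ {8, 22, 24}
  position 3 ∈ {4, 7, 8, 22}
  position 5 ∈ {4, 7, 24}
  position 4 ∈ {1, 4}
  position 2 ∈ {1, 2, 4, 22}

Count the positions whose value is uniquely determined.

The 7 variables draw from only 7 values {1, 2, 4, 7, 8, 22, 24}, so each is used; only position 2 can be 2, hence position 2 = 2.
Among the 6 still-open variables, 1 fits only position 4 (and all 6 values in {1, 4, 7, 8, 22, 24} must be used), so position 4 = 1.
position 1, position 6, position 7 share exactly the 3 values {8, 22, 24}; by pigeonhole those values go to them, so strike 8, 22, 24 from position 3, position 5.
Determined: position 2=2, position 4=1. The other positions each still have more than one consistent value. That makes 2.

2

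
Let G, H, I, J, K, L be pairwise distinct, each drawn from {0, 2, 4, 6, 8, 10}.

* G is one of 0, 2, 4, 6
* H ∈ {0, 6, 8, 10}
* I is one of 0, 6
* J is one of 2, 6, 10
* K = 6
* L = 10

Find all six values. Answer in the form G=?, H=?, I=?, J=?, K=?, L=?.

K has just one choice, so K = 6. Eliminate 6 elsewhere: G, H, I, J.
L has just one choice, so L = 10. Strike 10 from H, J.
I's domain is down to {0}, so I = 0. Strike 0 from G, H.
J has just one choice, so J = 2. Eliminate 2 elsewhere: G.
G has just one choice, so G = 4.
That leaves H = 8.

G=4, H=8, I=0, J=2, K=6, L=10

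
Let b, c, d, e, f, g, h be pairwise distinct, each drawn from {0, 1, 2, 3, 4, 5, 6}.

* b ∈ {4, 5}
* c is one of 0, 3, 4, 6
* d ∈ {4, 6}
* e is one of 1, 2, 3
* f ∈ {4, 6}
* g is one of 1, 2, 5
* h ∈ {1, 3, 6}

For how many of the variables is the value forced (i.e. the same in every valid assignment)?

2

Among the 7 variables, 0 fits only c (and all 7 values in {0, 1, 2, 3, 4, 5, 6} must be used), so c = 0.
d and f between them cover only {4, 6} — a naked pair. Remove those values from b, h.
b must be 5 (only option left). Remove 5 from g.
Determined: b=5, c=0. The other variables each still have more than one consistent value. That makes 2.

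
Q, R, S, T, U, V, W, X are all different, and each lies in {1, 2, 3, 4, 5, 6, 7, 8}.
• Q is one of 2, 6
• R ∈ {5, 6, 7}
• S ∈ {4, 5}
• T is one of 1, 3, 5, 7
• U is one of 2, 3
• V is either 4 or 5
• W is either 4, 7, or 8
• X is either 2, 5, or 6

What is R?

The 8 variables draw from only 8 values {1, 2, 3, 4, 5, 6, 7, 8}, so each is used; only T can be 1, hence T = 1.
The 7 still-open variables draw from only 7 values {2, 3, 4, 5, 6, 7, 8}, so each is used; only U can be 3, hence U = 3.
Among the 6 still-open variables, 8 fits only W (and all 6 values in {2, 4, 5, 6, 7, 8} must be used), so W = 8.
The 5 still-open variables draw from only 5 values {2, 4, 5, 6, 7}, so each is used; only R can be 7, hence R = 7.

7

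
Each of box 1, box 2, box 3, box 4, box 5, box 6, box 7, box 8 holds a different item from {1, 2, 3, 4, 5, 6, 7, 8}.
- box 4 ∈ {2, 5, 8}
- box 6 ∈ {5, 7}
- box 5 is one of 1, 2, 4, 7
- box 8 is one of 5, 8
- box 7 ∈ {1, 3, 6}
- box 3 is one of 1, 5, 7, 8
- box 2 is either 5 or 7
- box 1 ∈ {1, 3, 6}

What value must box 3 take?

1

Among the 8 variables, 4 fits only box 5 (and all 8 values in {1, 2, 3, 4, 5, 6, 7, 8} must be used), so box 5 = 4.
The 7 still-open variables together cover exactly {1, 2, 3, 5, 6, 7, 8} — 7 values for 7 variables — and 2 appears only in box 4's list, so box 4 = 2.
box 2 and box 6 share exactly the 2 values {5, 7}; by pigeonhole those values go to them, so strike 5, 7 from box 3, box 8.
box 8 has just one choice, so box 8 = 8. Remove 8 from box 3.
So box 3 = 1.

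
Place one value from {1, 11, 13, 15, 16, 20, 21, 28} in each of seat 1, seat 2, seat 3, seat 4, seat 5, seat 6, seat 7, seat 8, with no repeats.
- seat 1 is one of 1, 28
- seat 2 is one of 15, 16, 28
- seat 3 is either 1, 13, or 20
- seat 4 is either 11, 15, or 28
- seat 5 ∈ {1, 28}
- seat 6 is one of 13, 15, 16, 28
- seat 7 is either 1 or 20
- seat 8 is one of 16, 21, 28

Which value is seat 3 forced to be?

Among the 8 variables, 11 fits only seat 4 (and all 8 values in {1, 11, 13, 15, 16, 20, 21, 28} must be used), so seat 4 = 11.
The 7 still-open variables draw from only 7 values {1, 13, 15, 16, 20, 21, 28}, so each is used; only seat 8 can be 21, hence seat 8 = 21.
The 2 variables seat 1 and seat 5 are confined to {1, 28}, which locks those values in; drop them from seat 2, seat 3, seat 6, seat 7.
seat 7 has just one choice, so seat 7 = 20. Eliminate 20 elsewhere: seat 3.
So seat 3 = 13.

13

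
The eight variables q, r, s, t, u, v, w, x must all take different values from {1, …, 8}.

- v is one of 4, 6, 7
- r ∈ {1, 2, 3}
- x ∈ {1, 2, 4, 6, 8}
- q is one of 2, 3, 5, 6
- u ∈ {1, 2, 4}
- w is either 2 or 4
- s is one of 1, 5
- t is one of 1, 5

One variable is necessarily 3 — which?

The 8 variables draw from only 8 values {1, 2, 3, 4, 5, 6, 7, 8}, so each is used; only v can be 7, hence v = 7.
The 7 still-open variables draw from only 7 values {1, 2, 3, 4, 5, 6, 8}, so each is used; only x can be 8, hence x = 8.
The 6 still-open variables together cover exactly {1, 2, 3, 4, 5, 6} — 6 values for 6 variables — and 6 appears only in q's list, so q = 6.
The 5 still-open variables draw from only 5 values {1, 2, 3, 4, 5}, so each is used; only r can be 3, hence r = 3.

r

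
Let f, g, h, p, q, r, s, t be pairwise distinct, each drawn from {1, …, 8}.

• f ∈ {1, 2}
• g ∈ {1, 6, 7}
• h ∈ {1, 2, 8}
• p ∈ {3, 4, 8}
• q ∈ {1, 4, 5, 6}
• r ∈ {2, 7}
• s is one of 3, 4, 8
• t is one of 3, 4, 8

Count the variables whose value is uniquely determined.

3

The 8 variables draw from only 8 values {1, 2, 3, 4, 5, 6, 7, 8}, so each is used; only q can be 5, hence q = 5.
The 7 still-open variables draw from only 7 values {1, 2, 3, 4, 6, 7, 8}, so each is used; only g can be 6, hence g = 6.
The 6 still-open variables draw from only 6 values {1, 2, 3, 4, 7, 8}, so each is used; only r can be 7, hence r = 7.
p, s, t between them cover only {3, 4, 8} — a naked triple. Remove those values from h.
Determined: g=6, q=5, r=7. The other variables each still have more than one consistent value. That makes 3.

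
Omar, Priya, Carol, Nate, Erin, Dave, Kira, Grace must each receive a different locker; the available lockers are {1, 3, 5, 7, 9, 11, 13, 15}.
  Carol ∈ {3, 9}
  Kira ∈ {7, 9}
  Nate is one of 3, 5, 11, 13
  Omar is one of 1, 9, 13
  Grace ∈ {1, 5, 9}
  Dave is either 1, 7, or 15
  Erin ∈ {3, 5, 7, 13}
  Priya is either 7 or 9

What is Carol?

3

The 8 variables together cover exactly {1, 3, 5, 7, 9, 11, 13, 15} — 8 values for 8 variables — and 11 appears only in Nate's list, so Nate = 11.
The 7 still-open variables draw from only 7 values {1, 3, 5, 7, 9, 13, 15}, so each is used; only Dave can be 15, hence Dave = 15.
Priya and Kira share exactly the 2 values {7, 9}; by pigeonhole those values go to them, so strike 7, 9 from Omar, Carol, Erin, Grace.
So Carol = 3.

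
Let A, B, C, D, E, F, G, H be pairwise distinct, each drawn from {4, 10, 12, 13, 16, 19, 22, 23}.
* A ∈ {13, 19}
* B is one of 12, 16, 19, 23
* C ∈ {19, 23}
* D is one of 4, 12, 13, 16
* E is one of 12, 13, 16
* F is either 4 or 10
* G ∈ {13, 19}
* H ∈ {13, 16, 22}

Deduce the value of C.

23

Among the 8 variables, 10 fits only F (and all 8 values in {4, 10, 12, 13, 16, 19, 22, 23} must be used), so F = 10.
The 7 still-open variables together cover exactly {4, 12, 13, 16, 19, 22, 23} — 7 values for 7 variables — and 4 appears only in D's list, so D = 4.
The 6 still-open variables draw from only 6 values {12, 13, 16, 19, 22, 23}, so each is used; only H can be 22, hence H = 22.
A and G between them cover only {13, 19} — a naked pair. Remove those values from B, C, E.
So C = 23.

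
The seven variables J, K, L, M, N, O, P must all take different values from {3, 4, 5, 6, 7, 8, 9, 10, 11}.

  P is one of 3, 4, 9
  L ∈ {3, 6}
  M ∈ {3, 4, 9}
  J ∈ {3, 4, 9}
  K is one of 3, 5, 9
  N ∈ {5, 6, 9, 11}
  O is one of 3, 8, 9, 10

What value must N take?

11

J, M, P share exactly the 3 values {3, 4, 9}; by pigeonhole those values go to them, so strike 3, 4, 9 from K, L, N, O.
K has just one choice, so K = 5. Strike 5 from N.
L's domain is down to {6}, so L = 6. Remove 6 from N.
So N = 11.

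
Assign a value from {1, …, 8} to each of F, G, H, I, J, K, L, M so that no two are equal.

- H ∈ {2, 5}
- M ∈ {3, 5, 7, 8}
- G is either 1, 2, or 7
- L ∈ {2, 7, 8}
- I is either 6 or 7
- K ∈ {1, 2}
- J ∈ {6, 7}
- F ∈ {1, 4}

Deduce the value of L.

8

The 8 variables together cover exactly {1, 2, 3, 4, 5, 6, 7, 8} — 8 values for 8 variables — and 3 appears only in M's list, so M = 3.
Among the 7 still-open variables, 4 fits only F (and all 7 values in {1, 2, 4, 5, 6, 7, 8} must be used), so F = 4.
The 6 still-open variables together cover exactly {1, 2, 5, 6, 7, 8} — 6 values for 6 variables — and 5 appears only in H's list, so H = 5.
The 5 still-open variables together cover exactly {1, 2, 6, 7, 8} — 5 values for 5 variables — and 8 appears only in L's list, so L = 8.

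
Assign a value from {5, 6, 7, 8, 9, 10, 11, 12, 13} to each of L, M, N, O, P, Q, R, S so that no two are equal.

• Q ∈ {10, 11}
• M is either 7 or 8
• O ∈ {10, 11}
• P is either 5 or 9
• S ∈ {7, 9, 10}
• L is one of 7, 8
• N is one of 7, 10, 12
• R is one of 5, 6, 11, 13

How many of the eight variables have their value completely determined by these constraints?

3

The 2 variables L and M are confined to {7, 8}, which locks those values in; drop them from N, S.
The 2 variables O and Q are confined to {10, 11}, which locks those values in; drop them from N, R, S.
N's domain is down to {12}, so N = 12.
S has just one choice, so S = 9. Strike 9 from P.
P's domain is down to {5}, so P = 5. Remove 5 from R.
Determined: N=12, P=5, S=9. The other variables each still have more than one consistent value. That makes 3.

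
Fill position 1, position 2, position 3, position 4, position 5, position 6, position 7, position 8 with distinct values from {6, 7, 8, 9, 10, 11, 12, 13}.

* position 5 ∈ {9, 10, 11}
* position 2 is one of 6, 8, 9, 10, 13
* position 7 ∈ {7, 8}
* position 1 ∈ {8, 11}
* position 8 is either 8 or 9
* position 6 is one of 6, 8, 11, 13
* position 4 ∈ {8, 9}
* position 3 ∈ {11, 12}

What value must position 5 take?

The 8 variables together cover exactly {6, 7, 8, 9, 10, 11, 12, 13} — 8 values for 8 variables — and 7 appears only in position 7's list, so position 7 = 7.
The 7 still-open variables draw from only 7 values {6, 8, 9, 10, 11, 12, 13}, so each is used; only position 3 can be 12, hence position 3 = 12.
position 4 and position 8 between them cover only {8, 9} — a naked pair. Remove those values from position 1, position 2, position 5, position 6.
That leaves position 1 = 11. Remove 11 from position 5, position 6.
So position 5 = 10.

10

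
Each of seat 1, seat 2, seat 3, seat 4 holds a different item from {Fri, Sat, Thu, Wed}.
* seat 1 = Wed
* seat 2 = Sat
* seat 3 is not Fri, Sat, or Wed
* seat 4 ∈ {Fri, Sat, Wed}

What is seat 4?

Fri

seat 1's domain is down to {Wed}, so seat 1 = Wed. Remove Wed from seat 4.
seat 2 has just one choice, so seat 2 = Sat. Eliminate Sat elsewhere: seat 4.
So seat 4 = Fri.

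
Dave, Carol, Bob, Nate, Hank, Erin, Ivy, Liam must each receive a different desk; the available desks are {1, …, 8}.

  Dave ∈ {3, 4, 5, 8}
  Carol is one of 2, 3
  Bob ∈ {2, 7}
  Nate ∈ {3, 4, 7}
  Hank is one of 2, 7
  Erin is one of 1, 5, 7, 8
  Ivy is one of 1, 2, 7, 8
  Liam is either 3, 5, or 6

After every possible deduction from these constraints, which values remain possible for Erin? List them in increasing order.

Among the 8 variables, 6 fits only Liam (and all 8 values in {1, 2, 3, 4, 5, 6, 7, 8} must be used), so Liam = 6.
Bob and Hank between them cover only {2, 7} — a naked pair. Remove those values from Carol, Nate, Erin, Ivy.
Carol must be 3 (only option left). So Dave, Nate can't be 3.
That leaves Nate = 4. Remove 4 from Dave.
No further eliminations apply; Erin can still be any of 1, 5, 8.

1, 5, 8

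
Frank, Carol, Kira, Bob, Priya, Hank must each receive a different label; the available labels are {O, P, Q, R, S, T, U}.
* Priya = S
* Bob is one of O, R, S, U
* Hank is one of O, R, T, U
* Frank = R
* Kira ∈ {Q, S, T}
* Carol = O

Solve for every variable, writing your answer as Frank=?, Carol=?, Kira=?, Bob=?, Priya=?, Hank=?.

Frank=R, Carol=O, Kira=Q, Bob=U, Priya=S, Hank=T

Frank has just one choice, so Frank = R. Eliminate R elsewhere: Bob, Hank.
That leaves Carol = O. Strike O from Bob, Hank.
Priya must be S (only option left). So Kira, Bob can't be S.
Bob's domain is down to {U}, so Bob = U. Eliminate U elsewhere: Hank.
That leaves Hank = T. So Kira can't be T.
Kira's domain is down to {Q}, so Kira = Q.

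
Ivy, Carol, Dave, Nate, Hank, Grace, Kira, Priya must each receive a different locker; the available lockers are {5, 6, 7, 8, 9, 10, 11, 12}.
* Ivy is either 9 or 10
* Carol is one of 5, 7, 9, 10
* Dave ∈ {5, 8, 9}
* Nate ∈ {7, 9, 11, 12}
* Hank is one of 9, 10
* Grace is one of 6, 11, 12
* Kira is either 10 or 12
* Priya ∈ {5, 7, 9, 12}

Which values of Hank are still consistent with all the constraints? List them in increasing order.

9, 10

The 8 variables together cover exactly {5, 6, 7, 8, 9, 10, 11, 12} — 8 values for 8 variables — and 6 appears only in Grace's list, so Grace = 6.
Among the 7 still-open variables, 8 fits only Dave (and all 7 values in {5, 7, 8, 9, 10, 11, 12} must be used), so Dave = 8.
The 6 still-open variables draw from only 6 values {5, 7, 9, 10, 11, 12}, so each is used; only Nate can be 11, hence Nate = 11.
Ivy and Hank between them cover only {9, 10} — a naked pair. Remove those values from Carol, Kira, Priya.
Kira's domain is down to {12}, so Kira = 12. Remove 12 from Priya.
No further eliminations apply; Hank can still be any of 9, 10.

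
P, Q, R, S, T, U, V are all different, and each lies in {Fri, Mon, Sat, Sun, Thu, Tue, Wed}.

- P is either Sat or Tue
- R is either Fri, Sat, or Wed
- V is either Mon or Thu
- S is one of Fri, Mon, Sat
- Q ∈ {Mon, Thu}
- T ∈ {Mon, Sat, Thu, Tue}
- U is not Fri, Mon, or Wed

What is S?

Fri

Among the 7 variables, Sun fits only U (and all 7 values in {Fri, Mon, Sat, Sun, Thu, Tue, Wed} must be used), so U = Sun.
The 6 still-open variables draw from only 6 values {Fri, Mon, Sat, Thu, Tue, Wed}, so each is used; only R can be Wed, hence R = Wed.
The 5 still-open variables together cover exactly {Fri, Mon, Sat, Thu, Tue} — 5 values for 5 variables — and Fri appears only in S's list, so S = Fri.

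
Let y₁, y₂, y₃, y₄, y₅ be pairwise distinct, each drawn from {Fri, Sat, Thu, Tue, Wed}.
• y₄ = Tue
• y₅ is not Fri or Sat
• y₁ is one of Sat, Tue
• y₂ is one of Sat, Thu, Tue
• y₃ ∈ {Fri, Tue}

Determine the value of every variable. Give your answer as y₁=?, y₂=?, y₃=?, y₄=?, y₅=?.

y₄ must be Tue (only option left). Eliminate Tue elsewhere: y₁, y₂, y₃, y₅.
y₁ has just one choice, so y₁ = Sat. Eliminate Sat elsewhere: y₂.
y₂ must be Thu (only option left). Remove Thu from y₅.
y₃ has just one choice, so y₃ = Fri.
That leaves y₅ = Wed.

y₁=Sat, y₂=Thu, y₃=Fri, y₄=Tue, y₅=Wed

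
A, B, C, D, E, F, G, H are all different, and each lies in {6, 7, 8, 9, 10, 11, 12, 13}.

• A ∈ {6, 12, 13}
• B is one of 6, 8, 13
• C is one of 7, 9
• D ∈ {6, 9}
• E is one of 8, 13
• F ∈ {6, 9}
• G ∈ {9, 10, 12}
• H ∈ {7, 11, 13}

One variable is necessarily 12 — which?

The 8 variables together cover exactly {6, 7, 8, 9, 10, 11, 12, 13} — 8 values for 8 variables — and 10 appears only in G's list, so G = 10.
Among the 7 still-open variables, 11 fits only H (and all 7 values in {6, 7, 8, 9, 11, 12, 13} must be used), so H = 11.
Among the 6 still-open variables, 7 fits only C (and all 6 values in {6, 7, 8, 9, 12, 13} must be used), so C = 7.
Among the 5 still-open variables, 12 fits only A (and all 5 values in {6, 8, 9, 12, 13} must be used), so A = 12.

A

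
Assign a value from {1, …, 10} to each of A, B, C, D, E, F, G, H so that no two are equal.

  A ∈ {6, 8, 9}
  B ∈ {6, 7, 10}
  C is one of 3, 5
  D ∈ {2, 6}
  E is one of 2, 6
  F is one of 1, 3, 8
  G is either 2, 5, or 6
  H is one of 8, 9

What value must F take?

1

The 2 variables D and E are confined to {2, 6}, which locks those values in; drop them from A, B, G.
That leaves G = 5. Eliminate 5 elsewhere: C.
C must be 3 (only option left). Strike 3 from F.
A and H share exactly the 2 values {8, 9}; by pigeonhole those values go to them, so strike 8, 9 from F.
So F = 1.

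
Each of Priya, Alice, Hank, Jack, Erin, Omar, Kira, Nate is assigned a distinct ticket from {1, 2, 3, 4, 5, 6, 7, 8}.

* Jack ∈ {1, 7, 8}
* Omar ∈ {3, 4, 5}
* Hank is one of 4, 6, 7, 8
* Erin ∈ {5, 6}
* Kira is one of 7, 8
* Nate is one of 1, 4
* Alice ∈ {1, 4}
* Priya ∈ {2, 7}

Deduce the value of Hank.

6

Among the 8 variables, 2 fits only Priya (and all 8 values in {1, 2, 3, 4, 5, 6, 7, 8} must be used), so Priya = 2.
The 7 still-open variables draw from only 7 values {1, 3, 4, 5, 6, 7, 8}, so each is used; only Omar can be 3, hence Omar = 3.
Among the 6 still-open variables, 5 fits only Erin (and all 6 values in {1, 4, 5, 6, 7, 8} must be used), so Erin = 5.
Among the 5 still-open variables, 6 fits only Hank (and all 5 values in {1, 4, 6, 7, 8} must be used), so Hank = 6.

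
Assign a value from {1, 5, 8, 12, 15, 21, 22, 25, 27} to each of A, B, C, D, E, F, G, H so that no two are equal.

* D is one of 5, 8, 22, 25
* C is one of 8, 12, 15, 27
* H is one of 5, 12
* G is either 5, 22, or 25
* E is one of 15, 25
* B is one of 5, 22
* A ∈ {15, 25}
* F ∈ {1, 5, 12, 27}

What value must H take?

Among the 8 variables, 1 fits only F (and all 8 values in {1, 5, 8, 12, 15, 22, 25, 27} must be used), so F = 1.
The 7 still-open variables draw from only 7 values {5, 8, 12, 15, 22, 25, 27}, so each is used; only C can be 27, hence C = 27.
Among the 6 still-open variables, 8 fits only D (and all 6 values in {5, 8, 12, 15, 22, 25} must be used), so D = 8.
Among the 5 still-open variables, 12 fits only H (and all 5 values in {5, 12, 15, 22, 25} must be used), so H = 12.

12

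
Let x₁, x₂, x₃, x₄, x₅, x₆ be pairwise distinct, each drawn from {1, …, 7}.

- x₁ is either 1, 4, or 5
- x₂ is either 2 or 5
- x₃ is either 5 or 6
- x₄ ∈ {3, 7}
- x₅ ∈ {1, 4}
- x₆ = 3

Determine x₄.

7

x₆ must be 3 (only option left). Eliminate 3 elsewhere: x₄.
So x₄ = 7.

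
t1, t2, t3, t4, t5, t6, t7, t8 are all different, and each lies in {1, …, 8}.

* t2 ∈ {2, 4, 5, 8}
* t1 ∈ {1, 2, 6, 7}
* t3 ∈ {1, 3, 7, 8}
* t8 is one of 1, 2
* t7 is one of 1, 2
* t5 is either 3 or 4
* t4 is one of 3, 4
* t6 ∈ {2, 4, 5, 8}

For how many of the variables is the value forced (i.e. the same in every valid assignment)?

2

The 8 variables draw from only 8 values {1, 2, 3, 4, 5, 6, 7, 8}, so each is used; only t1 can be 6, hence t1 = 6.
The 7 still-open variables draw from only 7 values {1, 2, 3, 4, 5, 7, 8}, so each is used; only t3 can be 7, hence t3 = 7.
The 2 variables t4 and t5 are confined to {3, 4}, which locks those values in; drop them from t2, t6.
The 2 variables t7 and t8 are confined to {1, 2}, which locks those values in; drop them from t2, t6.
Determined: t1=6, t3=7. The other variables each still have more than one consistent value. That makes 2.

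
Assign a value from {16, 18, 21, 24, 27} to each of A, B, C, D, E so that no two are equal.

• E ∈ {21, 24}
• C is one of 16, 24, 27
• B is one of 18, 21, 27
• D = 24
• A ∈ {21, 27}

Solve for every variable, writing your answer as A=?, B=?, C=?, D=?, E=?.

D has just one choice, so D = 24. Strike 24 from C, E.
E must be 21 (only option left). Strike 21 from A, B.
A's domain is down to {27}, so A = 27. Strike 27 from B, C.
B's domain is down to {18}, so B = 18.
C must be 16 (only option left).

A=27, B=18, C=16, D=24, E=21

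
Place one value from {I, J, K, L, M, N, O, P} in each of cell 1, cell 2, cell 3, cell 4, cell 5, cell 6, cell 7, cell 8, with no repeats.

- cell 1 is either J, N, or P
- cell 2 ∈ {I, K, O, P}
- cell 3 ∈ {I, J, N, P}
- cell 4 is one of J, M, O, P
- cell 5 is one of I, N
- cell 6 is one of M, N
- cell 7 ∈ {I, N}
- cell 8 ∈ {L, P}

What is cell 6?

Among the 8 variables, K fits only cell 2 (and all 8 values in {I, J, K, L, M, N, O, P} must be used), so cell 2 = K.
The 7 still-open variables together cover exactly {I, J, L, M, N, O, P} — 7 values for 7 variables — and L appears only in cell 8's list, so cell 8 = L.
The 6 still-open variables draw from only 6 values {I, J, M, N, O, P}, so each is used; only cell 4 can be O, hence cell 4 = O.
The 5 still-open variables draw from only 5 values {I, J, M, N, P}, so each is used; only cell 6 can be M, hence cell 6 = M.

M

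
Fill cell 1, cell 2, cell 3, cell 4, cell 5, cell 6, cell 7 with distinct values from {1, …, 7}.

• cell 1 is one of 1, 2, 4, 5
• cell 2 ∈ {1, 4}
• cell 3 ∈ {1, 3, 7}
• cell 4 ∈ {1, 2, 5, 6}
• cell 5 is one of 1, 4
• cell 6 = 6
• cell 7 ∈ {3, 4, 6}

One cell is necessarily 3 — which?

cell 7

cell 6 must be 6 (only option left). Eliminate 6 elsewhere: cell 4, cell 7.
Among the 6 still-open variables, 7 fits only cell 3 (and all 6 values in {1, 2, 3, 4, 5, 7} must be used), so cell 3 = 7.
The 5 still-open variables draw from only 5 values {1, 2, 3, 4, 5}, so each is used; only cell 7 can be 3, hence cell 7 = 3.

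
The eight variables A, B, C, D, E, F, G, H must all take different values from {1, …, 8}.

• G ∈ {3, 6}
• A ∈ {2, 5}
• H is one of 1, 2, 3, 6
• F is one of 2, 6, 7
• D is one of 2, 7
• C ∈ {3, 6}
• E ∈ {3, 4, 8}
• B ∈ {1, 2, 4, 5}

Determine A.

5

The 8 variables together cover exactly {1, 2, 3, 4, 5, 6, 7, 8} — 8 values for 8 variables — and 8 appears only in E's list, so E = 8.
The 7 still-open variables draw from only 7 values {1, 2, 3, 4, 5, 6, 7}, so each is used; only B can be 4, hence B = 4.
Among the 6 still-open variables, 1 fits only H (and all 6 values in {1, 2, 3, 5, 6, 7} must be used), so H = 1.
The 5 still-open variables together cover exactly {2, 3, 5, 6, 7} — 5 values for 5 variables — and 5 appears only in A's list, so A = 5.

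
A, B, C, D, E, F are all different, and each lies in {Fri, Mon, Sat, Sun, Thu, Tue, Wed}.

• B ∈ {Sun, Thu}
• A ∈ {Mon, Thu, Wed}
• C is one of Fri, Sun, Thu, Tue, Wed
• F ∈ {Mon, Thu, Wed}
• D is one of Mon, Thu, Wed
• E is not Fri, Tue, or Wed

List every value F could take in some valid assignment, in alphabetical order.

Mon, Thu, Wed

A, D, F share exactly the 3 values {Mon, Thu, Wed}; by pigeonhole those values go to them, so strike Mon, Thu, Wed from B, C, E.
B must be Sun (only option left). So C, E can't be Sun.
E's domain is down to {Sat}, so E = Sat.
No further eliminations apply; F can still be any of Mon, Thu, Wed.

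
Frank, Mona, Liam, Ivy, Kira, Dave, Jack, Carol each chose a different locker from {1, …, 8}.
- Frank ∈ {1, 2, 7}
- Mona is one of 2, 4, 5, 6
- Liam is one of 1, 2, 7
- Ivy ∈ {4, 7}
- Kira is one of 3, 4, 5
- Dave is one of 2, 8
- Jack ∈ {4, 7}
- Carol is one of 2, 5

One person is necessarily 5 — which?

Carol

Among the 8 variables, 3 fits only Kira (and all 8 values in {1, 2, 3, 4, 5, 6, 7, 8} must be used), so Kira = 3.
The 7 still-open variables together cover exactly {1, 2, 4, 5, 6, 7, 8} — 7 values for 7 variables — and 6 appears only in Mona's list, so Mona = 6.
The 6 still-open variables together cover exactly {1, 2, 4, 5, 7, 8} — 6 values for 6 variables — and 5 appears only in Carol's list, so Carol = 5.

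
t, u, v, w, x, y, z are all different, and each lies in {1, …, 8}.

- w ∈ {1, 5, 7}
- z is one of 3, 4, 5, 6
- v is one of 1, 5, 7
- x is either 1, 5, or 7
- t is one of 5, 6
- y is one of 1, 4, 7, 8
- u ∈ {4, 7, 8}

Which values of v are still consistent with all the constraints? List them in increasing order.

Among the 7 variables, 3 fits only z (and all 7 values in {1, 3, 4, 5, 6, 7, 8} must be used), so z = 3.
The 6 still-open variables together cover exactly {1, 4, 5, 6, 7, 8} — 6 values for 6 variables — and 6 appears only in t's list, so t = 6.
The 3 variables v, w, x are confined to {1, 5, 7}, which locks those values in; drop them from u, y.
No further eliminations apply; v can still be any of 1, 5, 7.

1, 5, 7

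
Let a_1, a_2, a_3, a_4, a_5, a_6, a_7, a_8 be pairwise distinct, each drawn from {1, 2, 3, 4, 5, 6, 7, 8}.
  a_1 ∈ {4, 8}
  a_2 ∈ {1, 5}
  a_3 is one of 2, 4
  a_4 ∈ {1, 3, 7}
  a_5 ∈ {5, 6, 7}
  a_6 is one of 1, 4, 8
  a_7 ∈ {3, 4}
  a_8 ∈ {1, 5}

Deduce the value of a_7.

The 8 variables together cover exactly {1, 2, 3, 4, 5, 6, 7, 8} — 8 values for 8 variables — and 2 appears only in a_3's list, so a_3 = 2.
Among the 7 still-open variables, 6 fits only a_5 (and all 7 values in {1, 3, 4, 5, 6, 7, 8} must be used), so a_5 = 6.
The 6 still-open variables together cover exactly {1, 3, 4, 5, 7, 8} — 6 values for 6 variables — and 7 appears only in a_4's list, so a_4 = 7.
Among the 5 still-open variables, 3 fits only a_7 (and all 5 values in {1, 3, 4, 5, 8} must be used), so a_7 = 3.

3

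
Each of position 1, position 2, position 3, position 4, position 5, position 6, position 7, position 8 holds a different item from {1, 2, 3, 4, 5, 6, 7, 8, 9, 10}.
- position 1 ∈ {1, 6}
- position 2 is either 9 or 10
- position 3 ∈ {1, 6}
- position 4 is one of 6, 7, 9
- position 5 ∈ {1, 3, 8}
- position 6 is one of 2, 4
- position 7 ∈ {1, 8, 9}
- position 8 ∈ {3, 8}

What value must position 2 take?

The 2 variables position 1 and position 3 are confined to {1, 6}, which locks those values in; drop them from position 4, position 5, position 7.
position 5 and position 8 between them cover only {3, 8} — a naked pair. Remove those values from position 7.
position 7 has just one choice, so position 7 = 9. Eliminate 9 elsewhere: position 2, position 4.
So position 2 = 10.

10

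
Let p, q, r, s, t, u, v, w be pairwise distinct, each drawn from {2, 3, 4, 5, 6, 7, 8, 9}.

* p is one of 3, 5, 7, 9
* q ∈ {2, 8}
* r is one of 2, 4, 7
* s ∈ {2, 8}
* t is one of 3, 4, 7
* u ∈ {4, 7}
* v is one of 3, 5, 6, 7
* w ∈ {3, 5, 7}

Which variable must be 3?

t

The 8 variables together cover exactly {2, 3, 4, 5, 6, 7, 8, 9} — 8 values for 8 variables — and 6 appears only in v's list, so v = 6.
The 7 still-open variables together cover exactly {2, 3, 4, 5, 7, 8, 9} — 7 values for 7 variables — and 9 appears only in p's list, so p = 9.
The 6 still-open variables together cover exactly {2, 3, 4, 5, 7, 8} — 6 values for 6 variables — and 5 appears only in w's list, so w = 5.
The 5 still-open variables together cover exactly {2, 3, 4, 7, 8} — 5 values for 5 variables — and 3 appears only in t's list, so t = 3.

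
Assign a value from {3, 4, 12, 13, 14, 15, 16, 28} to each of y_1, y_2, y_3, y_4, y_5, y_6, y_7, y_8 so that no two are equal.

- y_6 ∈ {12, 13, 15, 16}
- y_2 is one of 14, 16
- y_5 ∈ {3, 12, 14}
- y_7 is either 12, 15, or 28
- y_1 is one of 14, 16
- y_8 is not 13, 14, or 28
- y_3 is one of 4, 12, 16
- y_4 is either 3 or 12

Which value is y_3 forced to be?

4

The 8 variables draw from only 8 values {3, 4, 12, 13, 14, 15, 16, 28}, so each is used; only y_6 can be 13, hence y_6 = 13.
The 7 still-open variables together cover exactly {3, 4, 12, 14, 15, 16, 28} — 7 values for 7 variables — and 28 appears only in y_7's list, so y_7 = 28.
The 6 still-open variables together cover exactly {3, 4, 12, 14, 15, 16} — 6 values for 6 variables — and 15 appears only in y_8's list, so y_8 = 15.
The 5 still-open variables together cover exactly {3, 4, 12, 14, 16} — 5 values for 5 variables — and 4 appears only in y_3's list, so y_3 = 4.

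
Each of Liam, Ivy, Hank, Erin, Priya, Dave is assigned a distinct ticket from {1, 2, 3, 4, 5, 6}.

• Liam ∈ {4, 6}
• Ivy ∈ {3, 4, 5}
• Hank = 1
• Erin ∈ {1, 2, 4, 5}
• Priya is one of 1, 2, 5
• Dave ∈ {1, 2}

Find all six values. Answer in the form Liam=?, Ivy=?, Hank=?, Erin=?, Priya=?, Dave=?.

Hank has just one choice, so Hank = 1. Strike 1 from Erin, Priya, Dave.
Dave has just one choice, so Dave = 2. Remove 2 from Erin, Priya.
Priya must be 5 (only option left). Eliminate 5 elsewhere: Ivy, Erin.
Erin must be 4 (only option left). So Liam, Ivy can't be 4.
Liam has just one choice, so Liam = 6.
Ivy's domain is down to {3}, so Ivy = 3.

Liam=6, Ivy=3, Hank=1, Erin=4, Priya=5, Dave=2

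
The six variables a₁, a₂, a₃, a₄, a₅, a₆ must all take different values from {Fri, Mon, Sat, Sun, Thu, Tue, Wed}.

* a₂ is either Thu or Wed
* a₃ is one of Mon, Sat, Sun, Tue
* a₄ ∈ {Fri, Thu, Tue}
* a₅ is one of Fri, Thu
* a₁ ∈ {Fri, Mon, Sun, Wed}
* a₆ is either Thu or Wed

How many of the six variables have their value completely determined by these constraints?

2

a₂ and a₆ share exactly the 2 values {Thu, Wed}; by pigeonhole those values go to them, so strike Thu, Wed from a₁, a₄, a₅.
a₅ has just one choice, so a₅ = Fri. Remove Fri from a₁, a₄.
a₄ must be Tue (only option left). Strike Tue from a₃.
Determined: a₄=Tue, a₅=Fri. The other variables each still have more than one consistent value. That makes 2.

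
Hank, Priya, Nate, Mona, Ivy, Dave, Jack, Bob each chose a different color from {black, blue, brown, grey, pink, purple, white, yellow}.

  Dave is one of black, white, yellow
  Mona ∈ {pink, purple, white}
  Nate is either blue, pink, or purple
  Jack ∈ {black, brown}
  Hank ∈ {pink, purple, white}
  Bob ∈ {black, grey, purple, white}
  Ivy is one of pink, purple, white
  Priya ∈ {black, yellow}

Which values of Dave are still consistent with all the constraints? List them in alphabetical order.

Among the 8 variables, blue fits only Nate (and all 8 values in {black, blue, brown, grey, pink, purple, white, yellow} must be used), so Nate = blue.
The 7 still-open variables draw from only 7 values {black, brown, grey, pink, purple, white, yellow}, so each is used; only Jack can be brown, hence Jack = brown.
The 6 still-open variables together cover exactly {black, grey, pink, purple, white, yellow} — 6 values for 6 variables — and grey appears only in Bob's list, so Bob = grey.
The 3 variables Hank, Mona, Ivy are confined to {pink, purple, white}, which locks those values in; drop them from Dave.
No further eliminations apply; Dave can still be any of black, yellow.

black, yellow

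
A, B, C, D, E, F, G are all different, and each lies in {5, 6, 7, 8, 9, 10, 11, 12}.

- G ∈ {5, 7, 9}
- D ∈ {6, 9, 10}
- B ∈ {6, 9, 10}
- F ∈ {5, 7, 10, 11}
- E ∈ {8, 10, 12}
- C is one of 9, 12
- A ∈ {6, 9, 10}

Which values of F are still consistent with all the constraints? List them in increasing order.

The 3 variables A, B, D are confined to {6, 9, 10}, which locks those values in; drop them from C, E, F, G.
That leaves C = 12. Strike 12 from E.
That leaves E = 8.
No further eliminations apply; F can still be any of 5, 7, 11.

5, 7, 11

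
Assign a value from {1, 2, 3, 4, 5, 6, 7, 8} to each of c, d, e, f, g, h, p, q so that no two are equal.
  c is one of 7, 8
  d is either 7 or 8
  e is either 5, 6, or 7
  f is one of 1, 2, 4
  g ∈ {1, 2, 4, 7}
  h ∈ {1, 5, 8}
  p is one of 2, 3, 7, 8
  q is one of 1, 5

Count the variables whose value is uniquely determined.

2

The 8 variables together cover exactly {1, 2, 3, 4, 5, 6, 7, 8} — 8 values for 8 variables — and 3 appears only in p's list, so p = 3.
The 7 still-open variables together cover exactly {1, 2, 4, 5, 6, 7, 8} — 7 values for 7 variables — and 6 appears only in e's list, so e = 6.
c and d share exactly the 2 values {7, 8}; by pigeonhole those values go to them, so strike 7, 8 from g, h.
The 2 variables h and q are confined to {1, 5}, which locks those values in; drop them from f, g.
Determined: e=6, p=3. The other variables each still have more than one consistent value. That makes 2.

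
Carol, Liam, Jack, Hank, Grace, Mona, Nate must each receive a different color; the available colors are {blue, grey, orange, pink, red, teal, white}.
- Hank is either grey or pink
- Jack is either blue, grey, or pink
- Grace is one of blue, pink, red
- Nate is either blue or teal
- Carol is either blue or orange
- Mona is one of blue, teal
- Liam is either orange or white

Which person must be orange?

The 7 variables draw from only 7 values {blue, grey, orange, pink, red, teal, white}, so each is used; only Grace can be red, hence Grace = red.
The 6 still-open variables together cover exactly {blue, grey, orange, pink, teal, white} — 6 values for 6 variables — and white appears only in Liam's list, so Liam = white.
The 5 still-open variables draw from only 5 values {blue, grey, orange, pink, teal}, so each is used; only Carol can be orange, hence Carol = orange.

Carol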